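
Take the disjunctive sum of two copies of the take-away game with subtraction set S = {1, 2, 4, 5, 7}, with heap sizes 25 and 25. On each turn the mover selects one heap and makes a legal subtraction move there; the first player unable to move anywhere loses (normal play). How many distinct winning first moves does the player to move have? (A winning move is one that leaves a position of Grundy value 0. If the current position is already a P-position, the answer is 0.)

0

All heaps use S = {1, 2, 4, 5, 7}:
n :  0  1  2  3  4  5  6  7  8  9 10 11 12 13 14 15 16 17 18 19 20 21 22 23 24 25
G :  0  1  2  0  1  2  0  1  2  0  1  2  0  1  2  0  1  2  0  1  2  0  1  2  0  1
Heap A: G(25) = 1.
Heap B: G(25) = 1.
Combined Grundy value = 1 ⊕ 1 = 0.
A winning move leaves total XOR = 0, i.e. changes one component's Grundy value g to g ⊕ X where X is the current total.
Heap A: target g' = 1⊕0 = 1, but every legal move changes the Grundy value (mex property), so 0 moves.
Heap B: target g' = 1⊕0 = 1, but every legal move changes the Grundy value (mex property), so 0 moves.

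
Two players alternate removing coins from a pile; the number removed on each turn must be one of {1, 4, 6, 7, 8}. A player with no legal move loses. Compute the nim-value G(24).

3

n :  0  1  2  3  4  5  6  7  8  9 10 11 12 13 14 15 16 17 18 19 20 21 22 23 24
G :  0  1  0  1  2  0  1  2  3  2  3  4  5  3  0  1  0  1  2  0  1  2  3  2  3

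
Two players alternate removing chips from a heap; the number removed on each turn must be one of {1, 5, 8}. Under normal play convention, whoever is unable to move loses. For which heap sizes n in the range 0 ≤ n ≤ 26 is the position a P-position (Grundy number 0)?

G(0) = 0
G(1) = mex{0} = 1
G(2) = mex{1} = 0
G(3) = mex{0} = 1
G(4) = mex{1} = 0
G(5) = mex{0,0} = 1
G(6) = mex{1,1} = 0
G(7) = mex{0,0} = 1
G(8) = mex{1,1,0} = 2
G(9) = mex{2,0,1} = 3
G(10) = mex{3,1,0} = 2
G(11) = mex{2,0,1} = 3
G(12) = mex{3,1,0} = 2
G(13) = mex{2,2,1} = 0
G(14) = mex{0,3,0} = 1
G(15) = mex{1,2,1} = 0
G(16) = mex{0,3,2} = 1
G(17) = mex{1,2,3} = 0
G(18) = mex{0,0,2} = 1
G(19) = mex{1,1,3} = 0
G(20) = mex{0,0,2} = 1
G(21) = mex{1,1,0} = 2
G(22) = mex{2,0,1} = 3
G(23) = mex{3,1,0} = 2
G(24) = mex{2,0,1} = 3
G(25) = mex{3,1,0} = 2
G(26) = mex{2,2,1} = 0
P-positions are exactly the n with G(n) = 0.

0, 2, 4, 6, 13, 15, 17, 19, 26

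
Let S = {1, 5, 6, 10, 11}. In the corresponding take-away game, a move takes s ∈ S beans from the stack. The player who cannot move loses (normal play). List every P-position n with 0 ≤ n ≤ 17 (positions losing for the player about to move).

0, 2, 4, 16

G(0) = 0
G(1) = mex{0} = 1
G(2) = mex{1} = 0
G(3) = mex{0} = 1
G(4) = mex{1} = 0
G(5) = mex{0,0} = 1
G(6) = mex{1,1,0} = 2
G(7) = mex{2,0,1} = 3
G(8) = mex{3,1,0} = 2
G(9) = mex{2,0,1} = 3
G(10) = mex{3,1,0,0} = 2
G(11) = mex{2,2,1,1,0} = 3
G(12) = mex{3,3,2,0,1} = 4
G(13) = mex{4,2,3,1,0} = 5
G(14) = mex{5,3,2,0,1} = 4
G(15) = mex{4,2,3,1,0} = 5
G(16) = mex{5,3,2,2,1} = 0
G(17) = mex{0,4,3,3,2} = 1
P-positions are exactly the n with G(n) = 0.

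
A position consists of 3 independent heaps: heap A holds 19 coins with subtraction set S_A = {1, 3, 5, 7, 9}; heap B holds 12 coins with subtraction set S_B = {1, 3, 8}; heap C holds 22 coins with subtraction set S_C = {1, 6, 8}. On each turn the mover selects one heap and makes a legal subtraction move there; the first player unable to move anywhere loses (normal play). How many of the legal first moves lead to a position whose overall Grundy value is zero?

10

Heap A, S = {1, 3, 5, 7, 9}:
n :  0  1  2  3  4  5  6  7  8  9 10 11 12 13 14 15 16 17 18 19
G :  0  1  0  1  0  1  0  1  0  1  0  1  0  1  0  1  0  1  0  1
G_A(19) = 1.
Heap B, S = {1, 3, 8}:
G(0) = 0
G(1) = mex{0} = 1
G(2) = mex{1} = 0
G(3) = mex{0,0} = 1
G(4) = mex{1,1} = 0
G(5) = mex{0,0} = 1
G(6) = mex{1,1} = 0
G(7) = mex{0,0} = 1
G(8) = mex{1,1,0} = 2
G(9) = mex{2,0,1} = 3
G(10) = mex{3,1,0} = 2
G(11) = mex{2,2,1} = 0
G(12) = mex{0,3,0} = 1
G_B(12) = 1.
Heap C, S = {1, 6, 8}:
G(0) = 0
G(1) = mex{0} = 1
G(2) = mex{1} = 0
G(3) = mex{0} = 1
G(4) = mex{1} = 0
G(5) = mex{0} = 1
G(6) = mex{1,0} = 2
G(7) = mex{2,1} = 0
G(8) = mex{0,0,0} = 1
G(9) = mex{1,1,1} = 0
G(10) = mex{0,0,0} = 1
G(11) = mex{1,1,1} = 0
G(12) = mex{0,2,0} = 1
G(13) = mex{1,0,1} = 2
G(14) = mex{2,1,2} = 0
G(15) = mex{0,0,0} = 1
G(16) = mex{1,1,1} = 0
G(17) = mex{0,0,0} = 1
G(18) = mex{1,1,1} = 0
G(19) = mex{0,2,0} = 1
G(20) = mex{1,0,1} = 2
G(21) = mex{2,1,2} = 0
G(22) = mex{0,0,0} = 1
G_C(22) = 1.
Combined Grundy value = 1 ⊕ 1 ⊕ 1 = 1.
A winning move leaves total XOR = 0, i.e. changes one component's Grundy value g to g ⊕ X where X is the current total.
Heap A: need g' = 1⊕1 = 0. Options: 19−1→G=0, 19−3→G=0, 19−5→G=0, 19−7→G=0, 19−9→G=0. Hits: 5.
Heap B: need g' = 1⊕1 = 0. Options: 12−1→G=0, 12−3→G=3, 12−8→G=0. Hits: 2.
Heap C: need g' = 1⊕1 = 0. Options: 22−1→G=0, 22−6→G=0, 22−8→G=0. Hits: 3.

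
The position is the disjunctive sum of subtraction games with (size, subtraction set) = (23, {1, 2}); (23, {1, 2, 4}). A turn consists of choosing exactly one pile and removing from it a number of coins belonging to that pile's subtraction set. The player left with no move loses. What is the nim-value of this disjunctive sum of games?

0

Pile A, S = {1, 2}:
G(0) = 0
G(1) = mex{0} = 1
G(2) = mex{1,0} = 2
G(3) = mex{2,1} = 0
G(4) = mex{0,2} = 1
G(5) = mex{1,0} = 2
G(6) = mex{2,1} = 0
G(7) = mex{0,2} = 1
G(8) = mex{1,0} = 2
G(9) = mex{2,1} = 0
G(10) = mex{0,2} = 1
G(11) = mex{1,0} = 2
G(12) = mex{2,1} = 0
G(13) = mex{0,2} = 1
G(14) = mex{1,0} = 2
G(15) = mex{2,1} = 0
G(16) = mex{0,2} = 1
G(17) = mex{1,0} = 2
G(18) = mex{2,1} = 0
G(19) = mex{0,2} = 1
G(20) = mex{1,0} = 2
G(21) = mex{2,1} = 0
G(22) = mex{0,2} = 1
G(23) = mex{1,0} = 2
G_A(23) = 2.
Pile B, S = {1, 2, 4}:
n :  0  1  2  3  4  5  6  7  8  9 10 11 12 13 14 15 16 17 18 19 20 21 22 23
G :  0  1  2  0  1  2  0  1  2  0  1  2  0  1  2  0  1  2  0  1  2  0  1  2
G_B(23) = 2.
Combined Grundy value = 2 ⊕ 2 = 0.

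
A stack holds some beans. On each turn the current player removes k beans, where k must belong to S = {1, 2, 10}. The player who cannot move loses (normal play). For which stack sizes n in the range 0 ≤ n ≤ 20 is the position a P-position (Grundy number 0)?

0, 3, 6, 9, 12, 15, 18

n :  0  1  2  3  4  5  6  7  8  9 10 11 12 13 14 15 16 17 18 19 20
G :  0  1  2  0  1  2  0  1  2  0  1  2  0  1  2  0  1  2  0  1  2
P-positions are exactly the n with G(n) = 0.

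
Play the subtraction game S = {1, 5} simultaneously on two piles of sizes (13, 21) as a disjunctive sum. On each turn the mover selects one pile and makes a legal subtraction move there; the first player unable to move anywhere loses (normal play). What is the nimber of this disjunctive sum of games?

0

All piles use S = {1, 5}:
G(0) = 0
G(1) = mex{0} = 1
G(2) = mex{1} = 0
G(3) = mex{0} = 1
G(4) = mex{1} = 0
G(5) = mex{0,0} = 1
G(6) = mex{1,1} = 0
G(7) = mex{0,0} = 1
G(8) = mex{1,1} = 0
G(9) = mex{0,0} = 1
G(10) = mex{1,1} = 0
G(11) = mex{0,0} = 1
G(12) = mex{1,1} = 0
G(13) = mex{0,0} = 1
G(14) = mex{1,1} = 0
G(15) = mex{0,0} = 1
G(16) = mex{1,1} = 0
G(17) = mex{0,0} = 1
G(18) = mex{1,1} = 0
G(19) = mex{0,0} = 1
G(20) = mex{1,1} = 0
G(21) = mex{0,0} = 1
Pile A: G(13) = 1.
Pile B: G(21) = 1.
Combined Grundy value = 1 ⊕ 1 = 0.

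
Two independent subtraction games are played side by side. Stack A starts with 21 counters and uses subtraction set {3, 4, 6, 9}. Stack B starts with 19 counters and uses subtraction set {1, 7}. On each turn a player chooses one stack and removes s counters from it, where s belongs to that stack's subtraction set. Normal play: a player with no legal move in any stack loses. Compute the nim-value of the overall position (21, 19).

Stack A, S = {3, 4, 6, 9}:
n :  0  1  2  3  4  5  6  7  8  9 10 11 12 13 14 15 16 17 18 19 20 21
G :  0  0  0  1  1  1  2  2  2  3  3  3  0  0  0  1  1  1  2  2  2  3
G_A(21) = 3.
Stack B, S = {1, 7}:
G(0) = 0
G(1) = mex{0} = 1
G(2) = mex{1} = 0
G(3) = mex{0} = 1
G(4) = mex{1} = 0
G(5) = mex{0} = 1
G(6) = mex{1} = 0
G(7) = mex{0,0} = 1
G(8) = mex{1,1} = 0
G(9) = mex{0,0} = 1
G(10) = mex{1,1} = 0
G(11) = mex{0,0} = 1
G(12) = mex{1,1} = 0
G(13) = mex{0,0} = 1
G(14) = mex{1,1} = 0
G(15) = mex{0,0} = 1
G(16) = mex{1,1} = 0
G(17) = mex{0,0} = 1
G(18) = mex{1,1} = 0
G(19) = mex{0,0} = 1
G_B(19) = 1.
Combined Grundy value = 3 ⊕ 1 = 2.

2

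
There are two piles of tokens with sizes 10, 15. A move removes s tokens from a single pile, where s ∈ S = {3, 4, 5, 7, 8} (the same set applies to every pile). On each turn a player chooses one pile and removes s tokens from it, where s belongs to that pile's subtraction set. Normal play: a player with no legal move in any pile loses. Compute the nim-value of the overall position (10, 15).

All piles use S = {3, 4, 5, 7, 8}:
G(0) = 0
G(1) = mex{} = 0
G(2) = mex{} = 0
G(3) = mex{0} = 1
G(4) = mex{0,0} = 1
G(5) = mex{0,0,0} = 1
G(6) = mex{1,0,0} = 2
G(7) = mex{1,1,0,0} = 2
G(8) = mex{1,1,1,0,0} = 2
G(9) = mex{2,1,1,0,0} = 3
G(10) = mex{2,2,1,1,0} = 3
G(11) = mex{2,2,2,1,1} = 0
G(12) = mex{3,2,2,1,1} = 0
G(13) = mex{3,3,2,2,1} = 0
G(14) = mex{0,3,3,2,2} = 1
G(15) = mex{0,0,3,2,2} = 1
Pile A: G(10) = 3.
Pile B: G(15) = 1.
Combined Grundy value = 3 ⊕ 1 = 2.

2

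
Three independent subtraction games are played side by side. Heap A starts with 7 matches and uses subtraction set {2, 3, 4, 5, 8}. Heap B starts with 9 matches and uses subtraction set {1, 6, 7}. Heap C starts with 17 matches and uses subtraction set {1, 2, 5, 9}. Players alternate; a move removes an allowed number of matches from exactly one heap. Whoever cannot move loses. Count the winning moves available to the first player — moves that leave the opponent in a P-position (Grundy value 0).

3

Heap A, S = {2, 3, 4, 5, 8}:
n : 0 1 2 3 4 5 6 7
G : 0 0 1 1 2 2 3 0
G_A(7) = 0.
Heap B, S = {1, 6, 7}:
n : 0 1 2 3 4 5 6 7 8 9
G : 0 1 0 1 0 1 2 3 2 3
G_B(9) = 3.
Heap C, S = {1, 2, 5, 9}:
G(0) = 0
G(1) = mex{0} = 1
G(2) = mex{1,0} = 2
G(3) = mex{2,1} = 0
G(4) = mex{0,2} = 1
G(5) = mex{1,0,0} = 2
G(6) = mex{2,1,1} = 0
G(7) = mex{0,2,2} = 1
G(8) = mex{1,0,0} = 2
G(9) = mex{2,1,1,0} = 3
G(10) = mex{3,2,2,1} = 0
G(11) = mex{0,3,0,2} = 1
G(12) = mex{1,0,1,0} = 2
G(13) = mex{2,1,2,1} = 0
G(14) = mex{0,2,3,2} = 1
G(15) = mex{1,0,0,0} = 2
G(16) = mex{2,1,1,1} = 0
G(17) = mex{0,2,2,2} = 1
G_C(17) = 1.
Combined Grundy value = 0 ⊕ 3 ⊕ 1 = 2.
A winning move leaves total XOR = 0, i.e. changes one component's Grundy value g to g ⊕ X where X is the current total.
Heap A: need g' = 0⊕2 = 2. Options: 7−2→G=2, 7−3→G=2, 7−4→G=1, 7−5→G=1. Hits: 2.
Heap B: need g' = 3⊕2 = 1. Options: 9−1→G=2, 9−6→G=1, 9−7→G=0. Hits: 1.
Heap C: need g' = 1⊕2 = 3. Options: 17−1→G=0, 17−2→G=2, 17−5→G=2, 17−9→G=2. Hits: 0.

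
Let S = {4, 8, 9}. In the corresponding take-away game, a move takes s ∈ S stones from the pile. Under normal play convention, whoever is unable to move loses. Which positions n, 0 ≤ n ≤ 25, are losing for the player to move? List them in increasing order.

0, 1, 2, 3, 13, 14, 15, 16

n :  0  1  2  3  4  5  6  7  8  9 10 11 12 13 14 15 16 17 18 19 20 21 22 23 24 25
G :  0  0  0  0  1  1  1  1  2  2  2  2  3  0  0  0  0  1  1  1  1  2  2  2  2  3
P-positions are exactly the n with G(n) = 0.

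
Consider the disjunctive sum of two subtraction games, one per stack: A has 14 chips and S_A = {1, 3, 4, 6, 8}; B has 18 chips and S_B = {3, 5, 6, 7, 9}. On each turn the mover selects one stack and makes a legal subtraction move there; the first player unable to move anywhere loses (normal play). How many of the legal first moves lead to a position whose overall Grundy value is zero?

Stack A, S = {1, 3, 4, 6, 8}:
G(0) = 0
G(1) = mex{0} = 1
G(2) = mex{1} = 0
G(3) = mex{0,0} = 1
G(4) = mex{1,1,0} = 2
G(5) = mex{2,0,1} = 3
G(6) = mex{3,1,0,0} = 2
G(7) = mex{2,2,1,1} = 0
G(8) = mex{0,3,2,0,0} = 1
G(9) = mex{1,2,3,1,1} = 0
G(10) = mex{0,0,2,2,0} = 1
G(11) = mex{1,1,0,3,1} = 2
G(12) = mex{2,0,1,2,2} = 3
G(13) = mex{3,1,0,0,3} = 2
G(14) = mex{2,2,1,1,2} = 0
G_A(14) = 0.
Stack B, S = {3, 5, 6, 7, 9}:
G(0) = 0
G(1) = mex{} = 0
G(2) = mex{} = 0
G(3) = mex{0} = 1
G(4) = mex{0} = 1
G(5) = mex{0,0} = 1
G(6) = mex{1,0,0} = 2
G(7) = mex{1,0,0,0} = 2
G(8) = mex{1,1,0,0} = 2
G(9) = mex{2,1,1,0,0} = 3
G(10) = mex{2,1,1,1,0} = 3
G(11) = mex{2,2,1,1,0} = 3
G(12) = mex{3,2,2,1,1} = 0
G(13) = mex{3,2,2,2,1} = 0
G(14) = mex{3,3,2,2,1} = 0
G(15) = mex{0,3,3,2,2} = 1
G(16) = mex{0,3,3,3,2} = 1
G(17) = mex{0,0,3,3,2} = 1
G(18) = mex{1,0,0,3,3} = 2
G_B(18) = 2.
Combined Grundy value = 0 ⊕ 2 = 2.
A winning move leaves total XOR = 0, i.e. changes one component's Grundy value g to g ⊕ X where X is the current total.
Stack A: need g' = 0⊕2 = 2. Options: 14−1→G=2, 14−3→G=2, 14−4→G=1, 14−6→G=1, 14−8→G=2. Hits: 3.
Stack B: need g' = 2⊕2 = 0. Options: 18−3→G=1, 18−5→G=0, 18−6→G=0, 18−7→G=3, 18−9→G=3. Hits: 2.

5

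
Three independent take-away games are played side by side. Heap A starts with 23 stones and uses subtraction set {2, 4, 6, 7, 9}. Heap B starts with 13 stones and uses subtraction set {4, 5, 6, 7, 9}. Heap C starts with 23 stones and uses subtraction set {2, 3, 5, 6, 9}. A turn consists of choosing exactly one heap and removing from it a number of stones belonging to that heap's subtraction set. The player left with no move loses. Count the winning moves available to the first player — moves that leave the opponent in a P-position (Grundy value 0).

4

Heap A, S = {2, 4, 6, 7, 9}:
G(0) = 0
G(1) = mex{} = 0
G(2) = mex{0} = 1
G(3) = mex{0} = 1
G(4) = mex{1,0} = 2
G(5) = mex{1,0} = 2
G(6) = mex{2,1,0} = 3
G(7) = mex{2,1,0,0} = 3
G(8) = mex{3,2,1,0} = 4
G(9) = mex{3,2,1,1,0} = 4
G(10) = mex{4,3,2,1,0} = 5
G(11) = mex{4,3,2,2,1} = 0
G(12) = mex{5,4,3,2,1} = 0
G(13) = mex{0,4,3,3,2} = 1
G(14) = mex{0,5,4,3,2} = 1
G(15) = mex{1,0,4,4,3} = 2
G(16) = mex{1,0,5,4,3} = 2
G(17) = mex{2,1,0,5,4} = 3
G(18) = mex{2,1,0,0,4} = 3
G(19) = mex{3,2,1,0,5} = 4
G(20) = mex{3,2,1,1,0} = 4
G(21) = mex{4,3,2,1,0} = 5
G(22) = mex{4,3,2,2,1} = 0
G(23) = mex{5,4,3,2,1} = 0
G_A(23) = 0.
Heap B, S = {4, 5, 6, 7, 9}:
G(0) = 0
G(1) = mex{} = 0
G(2) = mex{} = 0
G(3) = mex{} = 0
G(4) = mex{0} = 1
G(5) = mex{0,0} = 1
G(6) = mex{0,0,0} = 1
G(7) = mex{0,0,0,0} = 1
G(8) = mex{1,0,0,0} = 2
G(9) = mex{1,1,0,0,0} = 2
G(10) = mex{1,1,1,0,0} = 2
G(11) = mex{1,1,1,1,0} = 2
G(12) = mex{2,1,1,1,0} = 3
G(13) = mex{2,2,1,1,1} = 0
G_B(13) = 0.
Heap C, S = {2, 3, 5, 6, 9}:
n :  0  1  2  3  4  5  6  7  8  9 10 11 12 13 14 15 16 17 18 19 20 21 22 23
G :  0  0  1  1  2  2  3  3  0  4  1  5  0  4  1  2  0  3  1  2  0  3  1  2
G_C(23) = 2.
Combined Grundy value = 0 ⊕ 0 ⊕ 2 = 2.
A winning move leaves total XOR = 0, i.e. changes one component's Grundy value g to g ⊕ X where X is the current total.
Heap A: need g' = 0⊕2 = 2. Options: 23−2→G=5, 23−4→G=4, 23−6→G=3, 23−7→G=2, 23−9→G=1. Hits: 1.
Heap B: need g' = 0⊕2 = 2. Options: 13−4→G=2, 13−5→G=2, 13−6→G=1, 13−7→G=1, 13−9→G=1. Hits: 2.
Heap C: need g' = 2⊕2 = 0. Options: 23−2→G=3, 23−3→G=0, 23−5→G=1, 23−6→G=3, 23−9→G=1. Hits: 1.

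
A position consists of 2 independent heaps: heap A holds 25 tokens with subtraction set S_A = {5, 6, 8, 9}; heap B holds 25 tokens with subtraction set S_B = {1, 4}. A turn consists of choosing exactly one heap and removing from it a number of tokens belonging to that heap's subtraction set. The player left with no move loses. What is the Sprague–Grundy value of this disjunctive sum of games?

Heap A, S = {5, 6, 8, 9}:
n :  0  1  2  3  4  5  6  7  8  9 10 11 12 13 14 15 16 17 18 19 20 21 22 23 24 25
G :  0  0  0  0  0  1  1  1  1  1  2  2  2  2  0  0  0  0  0  1  1  1  1  1  2  2
G_A(25) = 2.
Heap B, S = {1, 4}:
G(0) = 0
G(1) = mex{0} = 1
G(2) = mex{1} = 0
G(3) = mex{0} = 1
G(4) = mex{1,0} = 2
G(5) = mex{2,1} = 0
G(6) = mex{0,0} = 1
G(7) = mex{1,1} = 0
G(8) = mex{0,2} = 1
G(9) = mex{1,0} = 2
G(10) = mex{2,1} = 0
G(11) = mex{0,0} = 1
G(12) = mex{1,1} = 0
G(13) = mex{0,2} = 1
G(14) = mex{1,0} = 2
G(15) = mex{2,1} = 0
G(16) = mex{0,0} = 1
G(17) = mex{1,1} = 0
G(18) = mex{0,2} = 1
G(19) = mex{1,0} = 2
G(20) = mex{2,1} = 0
G(21) = mex{0,0} = 1
G(22) = mex{1,1} = 0
G(23) = mex{0,2} = 1
G(24) = mex{1,0} = 2
G(25) = mex{2,1} = 0
G_B(25) = 0.
Combined Grundy value = 2 ⊕ 0 = 2.

2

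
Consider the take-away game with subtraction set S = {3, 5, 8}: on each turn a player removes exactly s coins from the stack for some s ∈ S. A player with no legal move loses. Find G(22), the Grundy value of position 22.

G(0) = 0
G(1) = mex{} = 0
G(2) = mex{} = 0
G(3) = mex{0} = 1
G(4) = mex{0} = 1
G(5) = mex{0,0} = 1
G(6) = mex{1,0} = 2
G(7) = mex{1,0} = 2
G(8) = mex{1,1,0} = 2
G(9) = mex{2,1,0} = 3
G(10) = mex{2,1,0} = 3
G(11) = mex{2,2,1} = 0
G(12) = mex{3,2,1} = 0
G(13) = mex{3,2,1} = 0
G(14) = mex{0,3,2} = 1
G(15) = mex{0,3,2} = 1
G(16) = mex{0,0,2} = 1
G(17) = mex{1,0,3} = 2
G(18) = mex{1,0,3} = 2
G(19) = mex{1,1,0} = 2
G(20) = mex{2,1,0} = 3
G(21) = mex{2,1,0} = 3
G(22) = mex{2,2,1} = 0

0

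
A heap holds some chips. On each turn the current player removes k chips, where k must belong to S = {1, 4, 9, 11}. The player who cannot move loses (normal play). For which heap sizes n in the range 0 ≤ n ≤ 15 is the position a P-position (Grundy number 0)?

G(0) = 0
G(1) = mex{0} = 1
G(2) = mex{1} = 0
G(3) = mex{0} = 1
G(4) = mex{1,0} = 2
G(5) = mex{2,1} = 0
G(6) = mex{0,0} = 1
G(7) = mex{1,1} = 0
G(8) = mex{0,2} = 1
G(9) = mex{1,0,0} = 2
G(10) = mex{2,1,1} = 0
G(11) = mex{0,0,0,0} = 1
G(12) = mex{1,1,1,1} = 0
G(13) = mex{0,2,2,0} = 1
G(14) = mex{1,0,0,1} = 2
G(15) = mex{2,1,1,2} = 0
P-positions are exactly the n with G(n) = 0.

0, 2, 5, 7, 10, 12, 15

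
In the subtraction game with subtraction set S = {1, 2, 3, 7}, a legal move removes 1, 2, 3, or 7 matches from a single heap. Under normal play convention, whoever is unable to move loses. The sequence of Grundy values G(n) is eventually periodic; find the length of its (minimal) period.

n :  0  1  2  3  4  5  6  7  8  9 10 11 12 13 14
G :  0  1  2  3  0  1  2  3  0  1  2  3  0  1  2
G(n+4) = G(n) holds for n = 0,…,6 (a full window of length max(S) = 7), so the sequence is purely periodic with period 4.

4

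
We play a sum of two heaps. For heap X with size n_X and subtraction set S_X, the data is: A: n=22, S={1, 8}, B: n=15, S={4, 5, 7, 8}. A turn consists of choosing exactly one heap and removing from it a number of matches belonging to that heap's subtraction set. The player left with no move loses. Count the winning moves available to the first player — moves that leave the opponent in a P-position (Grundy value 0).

Heap A, S = {1, 8}:
n :  0  1  2  3  4  5  6  7  8  9 10 11 12 13 14 15 16 17 18 19 20 21 22
G :  0  1  0  1  0  1  0  1  2  0  1  0  1  0  1  0  1  2  0  1  0  1  0
G_A(22) = 0.
Heap B, S = {4, 5, 7, 8}:
n :  0  1  2  3  4  5  6  7  8  9 10 11 12 13 14 15
G :  0  0  0  0  1  1  1  1  2  2  2  2  0  0  0  0
G_B(15) = 0.
Combined Grundy value = 0 ⊕ 0 = 0.
A winning move leaves total XOR = 0, i.e. changes one component's Grundy value g to g ⊕ X where X is the current total.
Heap A: target g' = 0⊕0 = 0, but every legal move changes the Grundy value (mex property), so 0 moves.
Heap B: target g' = 0⊕0 = 0, but every legal move changes the Grundy value (mex property), so 0 moves.

0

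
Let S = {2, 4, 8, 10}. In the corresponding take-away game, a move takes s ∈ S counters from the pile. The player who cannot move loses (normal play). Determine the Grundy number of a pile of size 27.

G(0) = 0
G(1) = mex{} = 0
G(2) = mex{0} = 1
G(3) = mex{0} = 1
G(4) = mex{1,0} = 2
G(5) = mex{1,0} = 2
G(6) = mex{2,1} = 0
G(7) = mex{2,1} = 0
G(8) = mex{0,2,0} = 1
G(9) = mex{0,2,0} = 1
G(10) = mex{1,0,1,0} = 2
G(11) = mex{1,0,1,0} = 2
G(12) = mex{2,1,2,1} = 0
G(13) = mex{2,1,2,1} = 0
G(14) = mex{0,2,0,2} = 1
G(15) = mex{0,2,0,2} = 1
G(16) = mex{1,0,1,0} = 2
G(17) = mex{1,0,1,0} = 2
G(18) = mex{2,1,2,1} = 0
G(19) = mex{2,1,2,1} = 0
G(20) = mex{0,2,0,2} = 1
G(21) = mex{0,2,0,2} = 1
G(22) = mex{1,0,1,0} = 2
G(23) = mex{1,0,1,0} = 2
G(24) = mex{2,1,2,1} = 0
G(25) = mex{2,1,2,1} = 0
G(26) = mex{0,2,0,2} = 1
G(27) = mex{0,2,0,2} = 1

1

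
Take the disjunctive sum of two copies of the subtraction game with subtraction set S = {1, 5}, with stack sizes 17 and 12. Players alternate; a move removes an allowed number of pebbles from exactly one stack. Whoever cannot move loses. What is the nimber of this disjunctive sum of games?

All stacks use S = {1, 5}:
G(0) = 0
G(1) = mex{0} = 1
G(2) = mex{1} = 0
G(3) = mex{0} = 1
G(4) = mex{1} = 0
G(5) = mex{0,0} = 1
G(6) = mex{1,1} = 0
G(7) = mex{0,0} = 1
G(8) = mex{1,1} = 0
G(9) = mex{0,0} = 1
G(10) = mex{1,1} = 0
G(11) = mex{0,0} = 1
G(12) = mex{1,1} = 0
G(13) = mex{0,0} = 1
G(14) = mex{1,1} = 0
G(15) = mex{0,0} = 1
G(16) = mex{1,1} = 0
G(17) = mex{0,0} = 1
Stack A: G(17) = 1.
Stack B: G(12) = 0.
Combined Grundy value = 1 ⊕ 0 = 1.

1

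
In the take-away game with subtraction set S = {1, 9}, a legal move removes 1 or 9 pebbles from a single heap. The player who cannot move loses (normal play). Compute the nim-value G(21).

1

G(0) = 0
G(1) = mex{0} = 1
G(2) = mex{1} = 0
G(3) = mex{0} = 1
G(4) = mex{1} = 0
G(5) = mex{0} = 1
G(6) = mex{1} = 0
G(7) = mex{0} = 1
G(8) = mex{1} = 0
G(9) = mex{0,0} = 1
G(10) = mex{1,1} = 0
G(11) = mex{0,0} = 1
G(12) = mex{1,1} = 0
G(13) = mex{0,0} = 1
G(14) = mex{1,1} = 0
G(15) = mex{0,0} = 1
G(16) = mex{1,1} = 0
G(17) = mex{0,0} = 1
G(18) = mex{1,1} = 0
G(19) = mex{0,0} = 1
G(20) = mex{1,1} = 0
G(21) = mex{0,0} = 1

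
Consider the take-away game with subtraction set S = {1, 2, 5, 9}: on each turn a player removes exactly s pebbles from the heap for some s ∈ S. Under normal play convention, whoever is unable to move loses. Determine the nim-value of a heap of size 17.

1

G(0) = 0
G(1) = mex{0} = 1
G(2) = mex{1,0} = 2
G(3) = mex{2,1} = 0
G(4) = mex{0,2} = 1
G(5) = mex{1,0,0} = 2
G(6) = mex{2,1,1} = 0
G(7) = mex{0,2,2} = 1
G(8) = mex{1,0,0} = 2
G(9) = mex{2,1,1,0} = 3
G(10) = mex{3,2,2,1} = 0
G(11) = mex{0,3,0,2} = 1
G(12) = mex{1,0,1,0} = 2
G(13) = mex{2,1,2,1} = 0
G(14) = mex{0,2,3,2} = 1
G(15) = mex{1,0,0,0} = 2
G(16) = mex{2,1,1,1} = 0
G(17) = mex{0,2,2,2} = 1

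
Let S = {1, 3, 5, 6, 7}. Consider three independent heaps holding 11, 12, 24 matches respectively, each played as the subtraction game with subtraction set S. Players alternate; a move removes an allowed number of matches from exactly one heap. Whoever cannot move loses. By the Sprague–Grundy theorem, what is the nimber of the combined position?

All heaps use S = {1, 3, 5, 6, 7}:
n :  0  1  2  3  4  5  6  7  8  9 10 11 12 13 14 15 16 17 18 19 20 21 22 23 24
G :  0  1  0  1  0  1  2  3  2  3  2  3  0  1  0  1  0  1  2  3  2  3  2  3  0
Heap A: G(11) = 3.
Heap B: G(12) = 0.
Heap C: G(24) = 0.
Combined Grundy value = 3 ⊕ 0 ⊕ 0 = 3.

3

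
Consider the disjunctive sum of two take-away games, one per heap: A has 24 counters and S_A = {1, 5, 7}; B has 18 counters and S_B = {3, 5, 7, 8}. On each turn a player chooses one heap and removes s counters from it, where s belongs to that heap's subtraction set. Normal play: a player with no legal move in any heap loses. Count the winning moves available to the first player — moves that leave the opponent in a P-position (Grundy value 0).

Heap A, S = {1, 5, 7}:
G(0) = 0
G(1) = mex{0} = 1
G(2) = mex{1} = 0
G(3) = mex{0} = 1
G(4) = mex{1} = 0
G(5) = mex{0,0} = 1
G(6) = mex{1,1} = 0
G(7) = mex{0,0,0} = 1
G(8) = mex{1,1,1} = 0
G(9) = mex{0,0,0} = 1
G(10) = mex{1,1,1} = 0
G(11) = mex{0,0,0} = 1
G(12) = mex{1,1,1} = 0
G(13) = mex{0,0,0} = 1
G(14) = mex{1,1,1} = 0
G(15) = mex{0,0,0} = 1
G(16) = mex{1,1,1} = 0
G(17) = mex{0,0,0} = 1
G(18) = mex{1,1,1} = 0
G(19) = mex{0,0,0} = 1
G(20) = mex{1,1,1} = 0
G(21) = mex{0,0,0} = 1
G(22) = mex{1,1,1} = 0
G(23) = mex{0,0,0} = 1
G(24) = mex{1,1,1} = 0
G_A(24) = 0.
Heap B, S = {3, 5, 7, 8}:
G(0) = 0
G(1) = mex{} = 0
G(2) = mex{} = 0
G(3) = mex{0} = 1
G(4) = mex{0} = 1
G(5) = mex{0,0} = 1
G(6) = mex{1,0} = 2
G(7) = mex{1,0,0} = 2
G(8) = mex{1,1,0,0} = 2
G(9) = mex{2,1,0,0} = 3
G(10) = mex{2,1,1,0} = 3
G(11) = mex{2,2,1,1} = 0
G(12) = mex{3,2,1,1} = 0
G(13) = mex{3,2,2,1} = 0
G(14) = mex{0,3,2,2} = 1
G(15) = mex{0,3,2,2} = 1
G(16) = mex{0,0,3,2} = 1
G(17) = mex{1,0,3,3} = 2
G(18) = mex{1,0,0,3} = 2
G_B(18) = 2.
Combined Grundy value = 0 ⊕ 2 = 2.
A winning move leaves total XOR = 0, i.e. changes one component's Grundy value g to g ⊕ X where X is the current total.
Heap A: need g' = 0⊕2 = 2. Options: 24−1→G=1, 24−5→G=1, 24−7→G=1. Hits: 0.
Heap B: need g' = 2⊕2 = 0. Options: 18−3→G=1, 18−5→G=0, 18−7→G=0, 18−8→G=3. Hits: 2.

2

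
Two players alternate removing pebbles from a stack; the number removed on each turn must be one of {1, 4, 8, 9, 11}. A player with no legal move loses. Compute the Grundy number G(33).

G(0) = 0
G(1) = mex{0} = 1
G(2) = mex{1} = 0
G(3) = mex{0} = 1
G(4) = mex{1,0} = 2
G(5) = mex{2,1} = 0
G(6) = mex{0,0} = 1
G(7) = mex{1,1} = 0
G(8) = mex{0,2,0} = 1
G(9) = mex{1,0,1,0} = 2
G(10) = mex{2,1,0,1} = 3
G(11) = mex{3,0,1,0,0} = 2
G(12) = mex{2,1,2,1,1} = 0
G(13) = mex{0,2,0,2,0} = 1
G(14) = mex{1,3,1,0,1} = 2
G(15) = mex{2,2,0,1,2} = 3
G(16) = mex{3,0,1,0,0} = 2
G(17) = mex{2,1,2,1,1} = 0
G(18) = mex{0,2,3,2,0} = 1
G(19) = mex{1,3,2,3,1} = 0
G(20) = mex{0,2,0,2,2} = 1
G(21) = mex{1,0,1,0,3} = 2
G(22) = mex{2,1,2,1,2} = 0
G(23) = mex{0,0,3,2,0} = 1
G(24) = mex{1,1,2,3,1} = 0
G(25) = mex{0,2,0,2,2} = 1
G(26) = mex{1,0,1,0,3} = 2
G(27) = mex{2,1,0,1,2} = 3
G(28) = mex{3,0,1,0,0} = 2
G(29) = mex{2,1,2,1,1} = 0
G(30) = mex{0,2,0,2,0} = 1
G(31) = mex{1,3,1,0,1} = 2
G(32) = mex{2,2,0,1,2} = 3
G(33) = mex{3,0,1,0,0} = 2

2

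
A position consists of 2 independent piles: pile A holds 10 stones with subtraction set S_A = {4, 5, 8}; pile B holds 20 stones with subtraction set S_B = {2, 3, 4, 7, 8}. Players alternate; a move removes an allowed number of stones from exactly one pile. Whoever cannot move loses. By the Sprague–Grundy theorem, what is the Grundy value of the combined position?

Pile A, S = {4, 5, 8}:
G(0) = 0
G(1) = mex{} = 0
G(2) = mex{} = 0
G(3) = mex{} = 0
G(4) = mex{0} = 1
G(5) = mex{0,0} = 1
G(6) = mex{0,0} = 1
G(7) = mex{0,0} = 1
G(8) = mex{1,0,0} = 2
G(9) = mex{1,1,0} = 2
G(10) = mex{1,1,0} = 2
G_A(10) = 2.
Pile B, S = {2, 3, 4, 7, 8}:
G(0) = 0
G(1) = mex{} = 0
G(2) = mex{0} = 1
G(3) = mex{0,0} = 1
G(4) = mex{1,0,0} = 2
G(5) = mex{1,1,0} = 2
G(6) = mex{2,1,1} = 0
G(7) = mex{2,2,1,0} = 3
G(8) = mex{0,2,2,0,0} = 1
G(9) = mex{3,0,2,1,0} = 4
G(10) = mex{1,3,0,1,1} = 2
G(11) = mex{4,1,3,2,1} = 0
G(12) = mex{2,4,1,2,2} = 0
G(13) = mex{0,2,4,0,2} = 1
G(14) = mex{0,0,2,3,0} = 1
G(15) = mex{1,0,0,1,3} = 2
G(16) = mex{1,1,0,4,1} = 2
G(17) = mex{2,1,1,2,4} = 0
G(18) = mex{2,2,1,0,2} = 3
G(19) = mex{0,2,2,0,0} = 1
G(20) = mex{3,0,2,1,0} = 4
G_B(20) = 4.
Combined Grundy value = 2 ⊕ 4 = 6.

6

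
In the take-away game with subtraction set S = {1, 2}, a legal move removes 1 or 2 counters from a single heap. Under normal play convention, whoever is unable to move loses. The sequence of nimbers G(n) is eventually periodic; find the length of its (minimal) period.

3

G(0) = 0
G(1) = mex{0} = 1
G(2) = mex{1,0} = 2
G(3) = mex{2,1} = 0
G(4) = mex{0,2} = 1
G(5) = mex{1,0} = 2
G(6) = mex{2,1} = 0
G(7) = mex{0,2} = 1
G(8) = mex{1,0} = 2
G(9) = mex{2,1} = 0
G(10) = mex{0,2} = 1
G(11) = mex{1,0} = 2
G(12) = mex{2,1} = 0
G(13) = mex{0,2} = 1
G(14) = mex{1,0} = 2
G(n+3) = G(n) holds for n = 0,…,1 (a full window of length max(S) = 2), so the sequence is purely periodic with period 3.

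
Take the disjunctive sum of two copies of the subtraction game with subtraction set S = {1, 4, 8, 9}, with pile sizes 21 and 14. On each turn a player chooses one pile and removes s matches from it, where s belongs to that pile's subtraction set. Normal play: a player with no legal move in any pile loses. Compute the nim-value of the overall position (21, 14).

All piles use S = {1, 4, 8, 9}:
n :  0  1  2  3  4  5  6  7  8  9 10 11 12 13 14 15 16 17 18 19 20 21
G :  0  1  0  1  2  0  1  0  1  2  3  2  0  1  2  3  2  0  1  0  1  2
Pile A: G(21) = 2.
Pile B: G(14) = 2.
Combined Grundy value = 2 ⊕ 2 = 0.

0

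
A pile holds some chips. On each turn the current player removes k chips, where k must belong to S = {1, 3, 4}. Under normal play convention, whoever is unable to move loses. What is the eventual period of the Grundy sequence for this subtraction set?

7

n :  0  1  2  3  4  5  6  7  8  9 10 11 12 13 14 15
G :  0  1  0  1  2  3  2  0  1  0  1  2  3  2  0  1
G(n+7) = G(n) holds for n = 0,…,3 (a full window of length max(S) = 4), so the sequence is purely periodic with period 7.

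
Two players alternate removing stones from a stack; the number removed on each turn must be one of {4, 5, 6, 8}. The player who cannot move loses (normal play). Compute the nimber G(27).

0

n :  0  1  2  3  4  5  6  7  8  9 10 11 12 13 14 15 16 17 18 19 20 21 22 23 24 25 26 27
G :  0  0  0  0  1  1  1  1  2  2  2  2  0  0  0  0  1  1  1  1  2  2  2  2  0  0  0  0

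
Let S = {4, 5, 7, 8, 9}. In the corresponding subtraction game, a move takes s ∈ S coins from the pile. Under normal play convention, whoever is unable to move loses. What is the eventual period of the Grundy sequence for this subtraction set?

n :  0  1  2  3  4  5  6  7  8  9 10 11 12 13 14 15 16 17 18 19 20 21 22 23 24 25 26 27
G :  0  0  0  0  1  1  1  1  2  2  2  2  3  0  0  0  0  1  1  1  1  2  2  2  2  3  0  0
G(n+13) = G(n) holds for n = 0,…,8 (a full window of length max(S) = 9), so the sequence is purely periodic with period 13.

13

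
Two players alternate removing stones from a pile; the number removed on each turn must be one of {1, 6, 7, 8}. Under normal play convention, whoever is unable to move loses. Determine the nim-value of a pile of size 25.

G(0) = 0
G(1) = mex{0} = 1
G(2) = mex{1} = 0
G(3) = mex{0} = 1
G(4) = mex{1} = 0
G(5) = mex{0} = 1
G(6) = mex{1,0} = 2
G(7) = mex{2,1,0} = 3
G(8) = mex{3,0,1,0} = 2
G(9) = mex{2,1,0,1} = 3
G(10) = mex{3,0,1,0} = 2
G(11) = mex{2,1,0,1} = 3
G(12) = mex{3,2,1,0} = 4
G(13) = mex{4,3,2,1} = 0
G(14) = mex{0,2,3,2} = 1
G(15) = mex{1,3,2,3} = 0
G(16) = mex{0,2,3,2} = 1
G(17) = mex{1,3,2,3} = 0
G(18) = mex{0,4,3,2} = 1
G(19) = mex{1,0,4,3} = 2
G(20) = mex{2,1,0,4} = 3
G(21) = mex{3,0,1,0} = 2
G(22) = mex{2,1,0,1} = 3
G(23) = mex{3,0,1,0} = 2
G(24) = mex{2,1,0,1} = 3
G(25) = mex{3,2,1,0} = 4

4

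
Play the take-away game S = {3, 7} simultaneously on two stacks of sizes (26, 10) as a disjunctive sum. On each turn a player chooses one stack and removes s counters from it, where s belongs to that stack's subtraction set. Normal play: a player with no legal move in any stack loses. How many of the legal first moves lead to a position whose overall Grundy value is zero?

0

All stacks use S = {3, 7}:
G(0) = 0
G(1) = mex{} = 0
G(2) = mex{} = 0
G(3) = mex{0} = 1
G(4) = mex{0} = 1
G(5) = mex{0} = 1
G(6) = mex{1} = 0
G(7) = mex{1,0} = 2
G(8) = mex{1,0} = 2
G(9) = mex{0,0} = 1
G(10) = mex{2,1} = 0
G(11) = mex{2,1} = 0
G(12) = mex{1,1} = 0
G(13) = mex{0,0} = 1
G(14) = mex{0,2} = 1
G(15) = mex{0,2} = 1
G(16) = mex{1,1} = 0
G(17) = mex{1,0} = 2
G(18) = mex{1,0} = 2
G(19) = mex{0,0} = 1
G(20) = mex{2,1} = 0
G(21) = mex{2,1} = 0
G(22) = mex{1,1} = 0
G(23) = mex{0,0} = 1
G(24) = mex{0,2} = 1
G(25) = mex{0,2} = 1
G(26) = mex{1,1} = 0
Stack A: G(26) = 0.
Stack B: G(10) = 0.
Combined Grundy value = 0 ⊕ 0 = 0.
A winning move leaves total XOR = 0, i.e. changes one component's Grundy value g to g ⊕ X where X is the current total.
Stack A: target g' = 0⊕0 = 0, but every legal move changes the Grundy value (mex property), so 0 moves.
Stack B: target g' = 0⊕0 = 0, but every legal move changes the Grundy value (mex property), so 0 moves.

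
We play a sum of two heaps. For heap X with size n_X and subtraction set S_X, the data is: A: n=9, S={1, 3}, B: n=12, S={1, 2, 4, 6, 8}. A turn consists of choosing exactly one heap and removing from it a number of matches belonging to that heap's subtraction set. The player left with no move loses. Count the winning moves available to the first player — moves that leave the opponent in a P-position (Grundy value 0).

2

Heap A, S = {1, 3}:
G(0) = 0
G(1) = mex{0} = 1
G(2) = mex{1} = 0
G(3) = mex{0,0} = 1
G(4) = mex{1,1} = 0
G(5) = mex{0,0} = 1
G(6) = mex{1,1} = 0
G(7) = mex{0,0} = 1
G(8) = mex{1,1} = 0
G(9) = mex{0,0} = 1
G_A(9) = 1.
Heap B, S = {1, 2, 4, 6, 8}:
G(0) = 0
G(1) = mex{0} = 1
G(2) = mex{1,0} = 2
G(3) = mex{2,1} = 0
G(4) = mex{0,2,0} = 1
G(5) = mex{1,0,1} = 2
G(6) = mex{2,1,2,0} = 3
G(7) = mex{3,2,0,1} = 4
G(8) = mex{4,3,1,2,0} = 5
G(9) = mex{5,4,2,0,1} = 3
G(10) = mex{3,5,3,1,2} = 0
G(11) = mex{0,3,4,2,0} = 1
G(12) = mex{1,0,5,3,1} = 2
G_B(12) = 2.
Combined Grundy value = 1 ⊕ 2 = 3.
A winning move leaves total XOR = 0, i.e. changes one component's Grundy value g to g ⊕ X where X is the current total.
Heap A: need g' = 1⊕3 = 2. Options: 9−1→G=0, 9−3→G=0. Hits: 0.
Heap B: need g' = 2⊕3 = 1. Options: 12−1→G=1, 12−2→G=0, 12−4→G=5, 12−6→G=3, 12−8→G=1. Hits: 2.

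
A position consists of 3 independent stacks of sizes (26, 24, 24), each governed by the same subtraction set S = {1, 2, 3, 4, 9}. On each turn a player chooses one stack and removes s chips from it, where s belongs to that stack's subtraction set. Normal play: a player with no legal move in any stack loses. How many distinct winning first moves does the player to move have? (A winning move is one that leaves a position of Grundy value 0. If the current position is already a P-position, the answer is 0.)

All stacks use S = {1, 2, 3, 4, 9}:
n :  0  1  2  3  4  5  6  7  8  9 10 11 12 13 14 15 16 17 18 19 20 21 22 23 24 25 26
G :  0  1  2  3  4  0  1  2  3  4  0  1  2  3  4  0  1  2  3  4  0  1  2  3  4  0  1
Stack A: G(26) = 1.
Stack B: G(24) = 4.
Stack C: G(24) = 4.
Combined Grundy value = 1 ⊕ 4 ⊕ 4 = 1.
A winning move leaves total XOR = 0, i.e. changes one component's Grundy value g to g ⊕ X where X is the current total.
Stack A: need g' = 1⊕1 = 0. Options: 26−1→G=0, 26−2→G=4, 26−3→G=3, 26−4→G=2, 26−9→G=2. Hits: 1.
Stack B: need g' = 4⊕1 = 5. Options: 24−1→G=3, 24−2→G=2, 24−3→G=1, 24−4→G=0, 24−9→G=0. Hits: 0.
Stack C: need g' = 4⊕1 = 5. Options: 24−1→G=3, 24−2→G=2, 24−3→G=1, 24−4→G=0, 24−9→G=0. Hits: 0.

1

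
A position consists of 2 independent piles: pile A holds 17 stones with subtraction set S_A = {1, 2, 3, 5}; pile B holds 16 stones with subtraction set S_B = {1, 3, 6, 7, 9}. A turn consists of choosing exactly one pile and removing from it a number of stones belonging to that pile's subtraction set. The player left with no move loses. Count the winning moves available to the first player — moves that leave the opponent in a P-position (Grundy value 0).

Pile A, S = {1, 2, 3, 5}:
G(0) = 0
G(1) = mex{0} = 1
G(2) = mex{1,0} = 2
G(3) = mex{2,1,0} = 3
G(4) = mex{3,2,1} = 0
G(5) = mex{0,3,2,0} = 1
G(6) = mex{1,0,3,1} = 2
G(7) = mex{2,1,0,2} = 3
G(8) = mex{3,2,1,3} = 0
G(9) = mex{0,3,2,0} = 1
G(10) = mex{1,0,3,1} = 2
G(11) = mex{2,1,0,2} = 3
G(12) = mex{3,2,1,3} = 0
G(13) = mex{0,3,2,0} = 1
G(14) = mex{1,0,3,1} = 2
G(15) = mex{2,1,0,2} = 3
G(16) = mex{3,2,1,3} = 0
G(17) = mex{0,3,2,0} = 1
G_A(17) = 1.
Pile B, S = {1, 3, 6, 7, 9}:
n :  0  1  2  3  4  5  6  7  8  9 10 11 12 13 14 15 16
G :  0  1  0  1  0  1  2  3  2  3  2  3  0  1  0  1  0
G_B(16) = 0.
Combined Grundy value = 1 ⊕ 0 = 1.
A winning move leaves total XOR = 0, i.e. changes one component's Grundy value g to g ⊕ X where X is the current total.
Pile A: need g' = 1⊕1 = 0. Options: 17−1→G=0, 17−2→G=3, 17−3→G=2, 17−5→G=0. Hits: 2.
Pile B: need g' = 0⊕1 = 1. Options: 16−1→G=1, 16−3→G=1, 16−6→G=2, 16−7→G=3, 16−9→G=3. Hits: 2.

4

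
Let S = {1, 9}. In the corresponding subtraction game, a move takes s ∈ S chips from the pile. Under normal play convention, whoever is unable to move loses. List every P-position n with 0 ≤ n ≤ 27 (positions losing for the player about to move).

0, 2, 4, 6, 8, 10, 12, 14, 16, 18, 20, 22, 24, 26

n :  0  1  2  3  4  5  6  7  8  9 10 11 12 13 14 15 16 17 18 19 20 21 22 23 24 25 26 27
G :  0  1  0  1  0  1  0  1  0  1  0  1  0  1  0  1  0  1  0  1  0  1  0  1  0  1  0  1
P-positions are exactly the n with G(n) = 0.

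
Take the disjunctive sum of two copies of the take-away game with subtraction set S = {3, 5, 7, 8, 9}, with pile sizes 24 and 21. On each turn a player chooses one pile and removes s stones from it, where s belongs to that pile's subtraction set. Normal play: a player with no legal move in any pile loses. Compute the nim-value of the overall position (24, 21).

3

All piles use S = {3, 5, 7, 8, 9}:
n :  0  1  2  3  4  5  6  7  8  9 10 11 12 13 14 15 16 17 18 19 20 21 22 23 24
G :  0  0  0  1  1  1  2  2  2  3  3  3  0  0  0  1  1  1  2  2  2  3  3  3  0
Pile A: G(24) = 0.
Pile B: G(21) = 3.
Combined Grundy value = 0 ⊕ 3 = 3.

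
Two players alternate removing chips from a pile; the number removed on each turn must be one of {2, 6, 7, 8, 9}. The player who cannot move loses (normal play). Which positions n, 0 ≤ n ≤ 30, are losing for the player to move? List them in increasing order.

0, 1, 4, 5, 15, 16, 19, 20, 30

G(0) = 0
G(1) = mex{} = 0
G(2) = mex{0} = 1
G(3) = mex{0} = 1
G(4) = mex{1} = 0
G(5) = mex{1} = 0
G(6) = mex{0,0} = 1
G(7) = mex{0,0,0} = 1
G(8) = mex{1,1,0,0} = 2
G(9) = mex{1,1,1,0,0} = 2
G(10) = mex{2,0,1,1,0} = 3
G(11) = mex{2,0,0,1,1} = 3
G(12) = mex{3,1,0,0,1} = 2
G(13) = mex{3,1,1,0,0} = 2
G(14) = mex{2,2,1,1,0} = 3
G(15) = mex{2,2,2,1,1} = 0
G(16) = mex{3,3,2,2,1} = 0
G(17) = mex{0,3,3,2,2} = 1
G(18) = mex{0,2,3,3,2} = 1
G(19) = mex{1,2,2,3,3} = 0
G(20) = mex{1,3,2,2,3} = 0
G(21) = mex{0,0,3,2,2} = 1
G(22) = mex{0,0,0,3,2} = 1
G(23) = mex{1,1,0,0,3} = 2
G(24) = mex{1,1,1,0,0} = 2
G(25) = mex{2,0,1,1,0} = 3
G(26) = mex{2,0,0,1,1} = 3
G(27) = mex{3,1,0,0,1} = 2
G(28) = mex{3,1,1,0,0} = 2
G(29) = mex{2,2,1,1,0} = 3
G(30) = mex{2,2,2,1,1} = 0
P-positions are exactly the n with G(n) = 0.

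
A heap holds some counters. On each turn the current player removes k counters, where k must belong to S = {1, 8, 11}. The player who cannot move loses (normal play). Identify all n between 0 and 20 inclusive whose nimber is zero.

0, 2, 4, 6, 9, 16, 18

G(0) = 0
G(1) = mex{0} = 1
G(2) = mex{1} = 0
G(3) = mex{0} = 1
G(4) = mex{1} = 0
G(5) = mex{0} = 1
G(6) = mex{1} = 0
G(7) = mex{0} = 1
G(8) = mex{1,0} = 2
G(9) = mex{2,1} = 0
G(10) = mex{0,0} = 1
G(11) = mex{1,1,0} = 2
G(12) = mex{2,0,1} = 3
G(13) = mex{3,1,0} = 2
G(14) = mex{2,0,1} = 3
G(15) = mex{3,1,0} = 2
G(16) = mex{2,2,1} = 0
G(17) = mex{0,0,0} = 1
G(18) = mex{1,1,1} = 0
G(19) = mex{0,2,2} = 1
G(20) = mex{1,3,0} = 2
P-positions are exactly the n with G(n) = 0.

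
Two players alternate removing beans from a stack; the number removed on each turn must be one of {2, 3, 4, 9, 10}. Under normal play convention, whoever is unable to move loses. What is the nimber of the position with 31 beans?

n :  0  1  2  3  4  5  6  7  8  9 10 11 12 13 14 15 16 17 18 19 20 21 22 23 24 25 26 27 28 29 30 31
G :  0  0  1  1  2  2  0  0  1  1  2  2  0  0  1  1  2  2  0  0  1  1  2  2  0  0  1  1  2  2  0  0

0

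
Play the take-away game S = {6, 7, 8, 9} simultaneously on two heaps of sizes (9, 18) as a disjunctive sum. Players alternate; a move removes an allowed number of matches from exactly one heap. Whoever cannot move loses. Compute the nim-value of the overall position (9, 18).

1

All heaps use S = {6, 7, 8, 9}:
n :  0  1  2  3  4  5  6  7  8  9 10 11 12 13 14 15 16 17 18
G :  0  0  0  0  0  0  1  1  1  1  1  1  2  2  2  0  0  0  0
Heap A: G(9) = 1.
Heap B: G(18) = 0.
Combined Grundy value = 1 ⊕ 0 = 1.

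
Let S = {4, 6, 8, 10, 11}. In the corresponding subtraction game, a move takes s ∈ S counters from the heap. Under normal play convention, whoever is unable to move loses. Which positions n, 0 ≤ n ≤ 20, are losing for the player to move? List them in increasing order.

G(0) = 0
G(1) = mex{} = 0
G(2) = mex{} = 0
G(3) = mex{} = 0
G(4) = mex{0} = 1
G(5) = mex{0} = 1
G(6) = mex{0,0} = 1
G(7) = mex{0,0} = 1
G(8) = mex{1,0,0} = 2
G(9) = mex{1,0,0} = 2
G(10) = mex{1,1,0,0} = 2
G(11) = mex{1,1,0,0,0} = 2
G(12) = mex{2,1,1,0,0} = 3
G(13) = mex{2,1,1,0,0} = 3
G(14) = mex{2,2,1,1,0} = 3
G(15) = mex{2,2,1,1,1} = 0
G(16) = mex{3,2,2,1,1} = 0
G(17) = mex{3,2,2,1,1} = 0
G(18) = mex{3,3,2,2,1} = 0
G(19) = mex{0,3,2,2,2} = 1
G(20) = mex{0,3,3,2,2} = 1
P-positions are exactly the n with G(n) = 0.

0, 1, 2, 3, 15, 16, 17, 18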